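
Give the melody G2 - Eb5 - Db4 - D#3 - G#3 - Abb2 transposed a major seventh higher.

F#3 D6 C5 C##4 F##4 Gb3

G2 to F#3
Eb5 to D6
Db4 to C5
D#3 to C##4
G#3 to F##4
Abb2 to Gb3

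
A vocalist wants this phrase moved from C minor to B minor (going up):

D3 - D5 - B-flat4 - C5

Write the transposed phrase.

C#4 C#6 A5 B5

From C up to B is a major seventh; apply that to each pitch.
D3 gives C#4
D5 gives C#6
Bb4 gives A5
C5 gives B5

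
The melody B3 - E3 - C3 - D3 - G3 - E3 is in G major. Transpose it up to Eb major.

G4 C4 Ab3 Bb3 Eb4 C4

G major to Eb major up is a minor sixth, so every note moves up by that interval.
B3 → G4
E3 → C4
C3 → Ab3
D3 → Bb3
G3 → Eb4
E3 → C4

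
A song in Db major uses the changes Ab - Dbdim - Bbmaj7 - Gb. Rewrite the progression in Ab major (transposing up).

Db major up to Ab major is a perfect fifth; each chord root moves by that interval while the quality stays the same.
Ab: root Ab up a perfect fifth → Eb, giving Eb.
Dbdim: root Db up a perfect fifth → Ab, giving Abdim.
Bbmaj7: root Bb up a perfect fifth → F, giving Fmaj7.
Gb: root Gb up a perfect fifth → Db, giving Db.

Eb Abdim Fmaj7 Db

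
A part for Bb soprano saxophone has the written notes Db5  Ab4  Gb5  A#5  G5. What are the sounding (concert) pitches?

Cb5 Gb4 Fb5 G#5 F5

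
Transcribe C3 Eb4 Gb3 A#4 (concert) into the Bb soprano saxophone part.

Written C4 sounds as Bb3 on the Bb soprano saxophone, so concert pitches are written a major second up.
C3 to D3
Eb4 to F4
Gb3 to Ab3
A#4 to B#4

D3 F4 Ab3 B#4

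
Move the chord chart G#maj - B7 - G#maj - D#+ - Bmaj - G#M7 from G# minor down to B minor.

Bmaj D7 Bmaj F#+ Dmaj BM7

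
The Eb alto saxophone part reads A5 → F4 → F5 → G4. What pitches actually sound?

The Eb alto saxophone sounds a major sixth below written, so transpose each written note down a major sixth.
A5 -> C5
F4 -> Ab3
F5 -> Ab4
G4 -> Bb3

C5 Ab3 Ab4 Bb3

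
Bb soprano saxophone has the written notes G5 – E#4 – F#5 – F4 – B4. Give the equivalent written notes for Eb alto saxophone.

D6 B#4 C#6 C5 F#5

First find concert pitch: the Bb soprano saxophone sounds a major second below written, so G5 E#4 F#5 F4 B4 sounds F5 D#4 E5 Eb4 A4.
Then write for Eb alto saxophone: it sounds a major sixth below written, so the part must be a major sixth above concert.
F5 → D6
D#4 → B#4
E5 → C#6
Eb4 → C5
A4 → F#5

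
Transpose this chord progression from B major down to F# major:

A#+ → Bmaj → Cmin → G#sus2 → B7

E#+ F#maj Gmin D#sus2 F#7

B major down to F# major is a perfect fourth; each chord root moves by that interval while the quality stays the same.
A#+: root A# down a perfect fourth → E#, giving E#+.
Bmaj: root B down a perfect fourth → F#, giving F#maj.
Cmin: root C down a perfect fourth → G, giving Gmin.
G#sus2: root G# down a perfect fourth → D#, giving D#sus2.
B7: root B down a perfect fourth → F#, giving F#7.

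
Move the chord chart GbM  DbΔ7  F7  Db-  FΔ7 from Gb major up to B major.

BM F#Δ7 A#7 F#- A#Δ7

Gb major up to B major is an augmented third; each chord root moves by that interval while the quality stays the same.
GbM: root Gb up an augmented third → B, giving BM.
DbΔ7: root Db up an augmented third → F#, giving F#Δ7.
F7: root F up an augmented third → A#, giving A#7.
Db-: root Db up an augmented third → F#, giving F#-.
FΔ7: root F up an augmented third → A#, giving A#Δ7.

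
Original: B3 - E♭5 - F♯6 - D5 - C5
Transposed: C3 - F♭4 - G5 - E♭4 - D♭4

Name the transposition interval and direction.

From B3 to C3 is 7 letter names — a seventh of some quality.
C3 to B3 is 11 semitones, which makes it a major seventh; the second version is lower, so the direction is down.
Checking another pair — C5 → Db4 — gives the same interval.

down a major seventh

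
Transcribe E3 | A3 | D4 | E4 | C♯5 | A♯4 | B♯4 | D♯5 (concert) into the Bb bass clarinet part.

Written C4 sounds as Bb2 on the Bb bass clarinet, so concert pitches are written a major ninth up.
E3 becomes F#4
A3 becomes B4
D4 becomes E5
E4 becomes F#5
C#5 becomes D#6
A#4 becomes B#5
B#4 becomes C##6
D#5 becomes E#6

F#4 B4 E5 F#5 D#6 B#5 C##6 E#6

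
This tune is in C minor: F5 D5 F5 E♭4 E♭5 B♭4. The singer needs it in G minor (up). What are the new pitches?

C minor to G minor up is a perfect fifth, so every note moves up by that interval.
F5 gives C6
D5 gives A5
F5 gives C6
Eb4 gives Bb4
Eb5 gives Bb5
Bb4 gives F5

C6 A5 C6 Bb4 Bb5 F5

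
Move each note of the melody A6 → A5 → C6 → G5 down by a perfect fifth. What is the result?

A6 down a perfect fifth is D6.
A perfect fifth down from A5 gives D5.
C6: a fifth down reaches F, and 7 semitones makes it F5.
G5: a fifth down reaches C, and 7 semitones makes it C5.

D6 D5 F5 C5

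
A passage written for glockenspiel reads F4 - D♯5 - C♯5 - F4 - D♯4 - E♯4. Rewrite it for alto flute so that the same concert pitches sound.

Bb6 G#7 F#7 Bb6 G#6 A#6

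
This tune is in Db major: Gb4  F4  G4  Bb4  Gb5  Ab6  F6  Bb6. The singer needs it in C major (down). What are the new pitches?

From Db down to C is a minor second; apply that to each pitch.
Gb4 gives F4
F4 gives E4
G4 gives F#4
Bb4 gives A4
Gb5 gives F5
Ab6 gives G6
F6 gives E6
Bb6 gives A6

F4 E4 F#4 A4 F5 G6 E6 A6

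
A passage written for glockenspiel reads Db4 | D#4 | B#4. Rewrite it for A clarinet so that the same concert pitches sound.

Fb6 F#6 D#7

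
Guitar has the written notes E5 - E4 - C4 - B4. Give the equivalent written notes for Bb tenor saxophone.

F#5 F#4 D4 C#5

First find concert pitch: the guitar sounds a perfect octave below written, so E5 E4 C4 B4 sounds E4 E3 C3 B3.
Then write for Bb tenor saxophone: it sounds a major ninth below written, so the part must be a major ninth above concert.
E4 → F#5
E3 → F#4
C3 → D4
B3 → C#5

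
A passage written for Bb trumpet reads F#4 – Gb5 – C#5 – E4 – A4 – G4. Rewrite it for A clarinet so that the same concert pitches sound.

First find concert pitch: the Bb trumpet sounds a major second below written, so F#4 Gb5 C#5 E4 A4 G4 sounds E4 Fb5 B4 D4 G4 F4.
Then write for A clarinet: it sounds a minor third below written, so the part must be a minor third above concert.
E4 → G4
Fb5 → Abb5
B4 → D5
D4 → F4
G4 → Bb4
F4 → Ab4

G4 Abb5 D5 F4 Bb4 Ab4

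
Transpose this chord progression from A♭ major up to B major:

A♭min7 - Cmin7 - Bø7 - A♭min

Bmin7 D#min7 C##ø7 Bmin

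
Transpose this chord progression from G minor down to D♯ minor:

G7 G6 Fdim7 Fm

D#7 D#6 C#dim7 C#m

G minor down to D♯ minor is a diminished fourth; each chord root moves by that interval while the quality stays the same.
G7: root G down a diminished fourth → D#, giving D#7.
G6: root G down a diminished fourth → D#, giving D#6.
Fdim7: root F down a diminished fourth → C#, giving C#dim7.
Fm: root F down a diminished fourth → C#, giving C#m.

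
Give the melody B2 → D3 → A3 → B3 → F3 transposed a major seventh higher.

A#3 C#4 G#4 A#4 E4

B2 becomes A#3
D3 becomes C#4
A3 becomes G#4
B3 becomes A#4
F3 becomes E4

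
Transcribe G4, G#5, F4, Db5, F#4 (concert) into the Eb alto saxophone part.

Written C4 sounds as Eb3 on the Eb alto saxophone, so concert pitches are written a major sixth up.
G4 gives E5
G#5 gives E#6
F4 gives D5
Db5 gives Bb5
F#4 gives D#5

E5 E#6 D5 Bb5 D#5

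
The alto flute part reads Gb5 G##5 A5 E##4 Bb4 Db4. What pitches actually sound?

Db5 D##5 E5 B##3 F4 Ab3

The alto flute sounds a perfect fourth below written, so transpose each written note down a perfect fourth.
Gb5 -> Db5
G##5 -> D##5
A5 -> E5
E##4 -> B##3
Bb4 -> F4
Db4 -> Ab3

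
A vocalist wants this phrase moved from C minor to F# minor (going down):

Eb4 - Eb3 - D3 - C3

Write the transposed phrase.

A3 A2 G#2 F#2

C minor to F# minor down is a diminished fifth, so every note moves down by that interval.
Eb4 → A3
Eb3 → A2
D3 → G#2
C3 → F#2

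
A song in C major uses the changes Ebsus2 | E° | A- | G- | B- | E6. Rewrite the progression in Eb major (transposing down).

Gbsus2 G° C- Bb- D- G6

C major down to Eb major is a major sixth; each chord root moves by that interval while the quality stays the same.
Ebsus2: root Eb down a major sixth → Gb, giving Gbsus2.
E°: root E down a major sixth → G, giving G°.
A-: root A down a major sixth → C, giving C-.
G-: root G down a major sixth → Bb, giving Bb-.
B-: root B down a major sixth → D, giving D-.
E6: root E down a major sixth → G, giving G6.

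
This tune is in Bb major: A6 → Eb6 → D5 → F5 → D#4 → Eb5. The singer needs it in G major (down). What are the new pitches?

F#6 C6 B4 D5 B#3 C5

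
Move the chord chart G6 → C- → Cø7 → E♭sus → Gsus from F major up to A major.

B6 E- Eø7 Gsus Bsus

F major up to A major is a major third; each chord root moves by that interval while the quality stays the same.
G6: root G up a major third → B, giving B6.
C-: root C up a major third → E, giving E-.
Cø7: root C up a major third → E, giving Eø7.
E♭sus: root E♭ up a major third → G, giving Gsus.
Gsus: root G up a major third → B, giving Bsus.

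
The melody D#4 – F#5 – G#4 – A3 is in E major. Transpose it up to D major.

C#5 E6 F#5 G4

From E up to D is a minor seventh; apply that to each pitch.
D#4 becomes C#5
F#5 becomes E6
G#4 becomes F#5
A3 becomes G4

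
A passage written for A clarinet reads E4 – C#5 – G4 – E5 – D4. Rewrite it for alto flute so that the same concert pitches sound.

F#4 D#5 A4 F#5 E4

First find concert pitch: the A clarinet sounds a minor third below written, so E4 C#5 G4 E5 D4 sounds C#4 A#4 E4 C#5 B3.
Then write for alto flute: it sounds a perfect fourth below written, so the part must be a perfect fourth above concert.
C#4 → F#4
A#4 → D#5
E4 → A4
C#5 → F#5
B3 → E4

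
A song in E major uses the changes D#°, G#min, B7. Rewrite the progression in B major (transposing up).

A#° D#min F#7

E major up to B major is a perfect fifth; each chord root moves by that interval while the quality stays the same.
D#°: root D# up a perfect fifth → A#, giving A#°.
G#min: root G# up a perfect fifth → D#, giving D#min.
B7: root B up a perfect fifth → F#, giving F#7.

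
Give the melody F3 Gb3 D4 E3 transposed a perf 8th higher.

F4 Gb4 D5 E4

F3 up a perfect octave is F4.
A perfect octave up from Gb3 gives Gb4.
A perfect octave up from D4 gives D5.
E3 up a perfect octave is E4.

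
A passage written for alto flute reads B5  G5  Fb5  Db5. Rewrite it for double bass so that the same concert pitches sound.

F#6 D6 Cb6 Ab5

First find concert pitch: the alto flute sounds a perfect fourth below written, so B5 G5 Fb5 Db5 sounds F#5 D5 Cb5 Ab4.
Then write for double bass: it sounds a perfect octave below written, so the part must be a perfect octave above concert.
F#5 → F#6
D5 → D6
Cb5 → Cb6
Ab4 → Ab5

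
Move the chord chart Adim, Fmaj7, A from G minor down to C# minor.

D#dim Bmaj7 D#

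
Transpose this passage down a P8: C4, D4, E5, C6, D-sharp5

C4 down a perfect octave is C3.
A perfect octave down from D4 gives D3.
A perfect octave down from E5 gives E4.
C6 down a perfect octave is C5.
A perfect octave down from D#5 gives D#4.

C3 D3 E4 C5 D#4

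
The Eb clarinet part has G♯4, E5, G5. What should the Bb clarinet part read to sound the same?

C#5 A5 C6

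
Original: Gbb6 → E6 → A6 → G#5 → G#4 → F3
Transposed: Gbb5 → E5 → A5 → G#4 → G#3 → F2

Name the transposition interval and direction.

down a perfect octave

Take the first pair: Gbb6 → Gbb5. G to G spans 8 letter names, so the interval is some kind of octave.
Gbb5 to Gbb6 is 12 semitones, which makes it a perfect octave; the second version is lower, so the direction is down.
Checking another pair — F3 → F2 — gives the same interval.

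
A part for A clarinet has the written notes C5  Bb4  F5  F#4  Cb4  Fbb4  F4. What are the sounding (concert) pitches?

A4 G4 D5 D#4 Ab3 Dbb4 D4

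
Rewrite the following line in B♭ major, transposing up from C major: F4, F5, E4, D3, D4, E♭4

Eb5 Eb6 D5 C4 C5 Db5

From C up to B♭ is a minor seventh; apply that to each pitch.
F4 -> Eb5
F5 -> Eb6
E4 -> D5
D3 -> C4
D4 -> C5
Eb4 -> Db5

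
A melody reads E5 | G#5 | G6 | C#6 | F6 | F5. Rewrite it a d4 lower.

B#4 D##5 D#6 G##5 C#6 C#5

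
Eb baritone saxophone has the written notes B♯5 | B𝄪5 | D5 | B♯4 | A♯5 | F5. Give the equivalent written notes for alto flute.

G#4 G##4 Bb3 G#3 F#4 Db4

First find concert pitch: the Eb baritone saxophone sounds a major thirteenth below written, so B♯5 B𝄪5 D5 B♯4 A♯5 F5 sounds D#4 D##4 F3 D#3 C#4 Ab3.
Then write for alto flute: it sounds a perfect fourth below written, so the part must be a perfect fourth above concert.
D#4 → G#4
D##4 → G##4
F3 → Bb3
D#3 → G#3
C#4 → F#4
Ab3 → Db4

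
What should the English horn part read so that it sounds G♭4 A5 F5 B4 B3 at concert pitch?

Written C4 sounds as F3 on the English horn, so concert pitches are written a perfect fifth up.
Gb4 becomes Db5
A5 becomes E6
F5 becomes C6
B4 becomes F#5
B3 becomes F#4

Db5 E6 C6 F#5 F#4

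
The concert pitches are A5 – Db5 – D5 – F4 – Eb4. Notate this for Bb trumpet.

The Bb trumpet sounds a major second below written, so the written part must be a major second above concert — transpose each note up.
A5 -> B5
Db5 -> Eb5
D5 -> E5
F4 -> G4
Eb4 -> F4

B5 Eb5 E5 G4 F4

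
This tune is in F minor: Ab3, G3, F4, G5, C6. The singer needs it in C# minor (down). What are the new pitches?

E3 D#3 C#4 D#5 G#5

F minor to C# minor down is a diminished fourth, so every note moves down by that interval.
Ab3 -> E3
G3 -> D#3
F4 -> C#4
G5 -> D#5
C6 -> G#5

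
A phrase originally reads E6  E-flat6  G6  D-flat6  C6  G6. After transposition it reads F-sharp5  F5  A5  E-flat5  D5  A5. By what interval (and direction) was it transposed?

Take the first pair: E6 → F#5. E to F spans 7 letter names, so the interval is some kind of seventh.
F#5 to E6 is 10 semitones, which makes it a minor seventh; the second version is lower, so the direction is down.
Checking another pair — G6 → A5 — gives the same interval.

down a minor seventh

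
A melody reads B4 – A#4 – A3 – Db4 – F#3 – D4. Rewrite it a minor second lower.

B4: a second down reaches A, and 1 semitone makes it A#4.
A#4: a second down reaches G, and 1 semitone makes it G##4.
A3: a second down reaches G, and 1 semitone makes it G#3.
Db4: a second down reaches C, and 1 semitone makes it C4.
A minor second down from F#3 gives E#3.
A minor second down from D4 gives C#4.

A#4 G##4 G#3 C4 E#3 C#4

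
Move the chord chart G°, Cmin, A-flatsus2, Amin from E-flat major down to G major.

B° Emin Csus2 C#min

E-flat major down to G major is a minor sixth; each chord root moves by that interval while the quality stays the same.
G°: root G down a minor sixth → B, giving B°.
Cmin: root C down a minor sixth → E, giving Emin.
A-flatsus2: root A-flat down a minor sixth → C, giving Csus2.
Amin: root A down a minor sixth → C#, giving C#min.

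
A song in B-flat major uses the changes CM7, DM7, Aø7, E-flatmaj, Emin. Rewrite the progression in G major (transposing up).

AM7 BM7 F#ø7 Cmaj C#min

B-flat major up to G major is a major sixth; each chord root moves by that interval while the quality stays the same.
CM7: root C up a major sixth → A, giving AM7.
DM7: root D up a major sixth → B, giving BM7.
Aø7: root A up a major sixth → F#, giving F#ø7.
E-flatmaj: root E-flat up a major sixth → C, giving Cmaj.
Emin: root E up a major sixth → C#, giving C#min.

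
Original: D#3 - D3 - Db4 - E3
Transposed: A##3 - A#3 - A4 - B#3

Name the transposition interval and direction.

Take the first pair: D#3 → A##3. D to A spans 5 letter names, so the interval is some kind of fifth.
D#3 to A##3 is 8 semitones, which makes it an augmented fifth; the second version is higher, so the direction is up.
Checking another pair — E3 → B#3 — gives the same interval.

up an augmented fifth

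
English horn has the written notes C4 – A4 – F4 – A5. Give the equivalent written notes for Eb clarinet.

D3 B3 G3 B4

First find concert pitch: the English horn sounds a perfect fifth below written, so C4 A4 F4 A5 sounds F3 D4 Bb3 D5.
Then write for Eb clarinet: it sounds a minor third above written, so the part must be a minor third below concert.
F3 → D3
D4 → B3
Bb3 → G3
D5 → B4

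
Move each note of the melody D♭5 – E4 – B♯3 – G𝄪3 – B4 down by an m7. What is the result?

Eb4 F#3 C##3 A##2 C#4

Db5 → Eb4
E4 → F#3
B#3 → C##3
G##3 → A##2
B4 → C#4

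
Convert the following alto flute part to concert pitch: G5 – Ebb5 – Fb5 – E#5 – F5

D5 Bbb4 Cb5 B#4 C5

The alto flute sounds a perfect fourth below written, so transpose each written note down a perfect fourth.
G5 becomes D5
Ebb5 becomes Bbb4
Fb5 becomes Cb5
E#5 becomes B#4
F5 becomes C5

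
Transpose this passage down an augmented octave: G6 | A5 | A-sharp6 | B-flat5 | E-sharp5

Gb5 Ab4 A5 Bbb4 E4

An augmented octave down from G6 gives Gb5.
A5: an octave down reaches A, and 13 semitones makes it Ab4.
A#6 down an augmented octave is A5.
Bb5 down an augmented octave is Bbb4.
E#5 down an augmented octave is E4.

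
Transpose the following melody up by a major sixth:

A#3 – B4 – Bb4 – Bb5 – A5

F##4 G#5 G5 G6 F#6

A major sixth up from A#3 gives F##4.
B4 up a major sixth is G#5.
Bb4: a sixth up reaches G, and 9 semitones makes it G5.
Bb5 up a major sixth is G6.
A major sixth up from A5 gives F#6.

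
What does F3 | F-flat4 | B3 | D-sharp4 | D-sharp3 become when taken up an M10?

F3 becomes A4
Fb4 becomes Ab5
B3 becomes D#5
D#4 becomes F##5
D#3 becomes F##4

A4 Ab5 D#5 F##5 F##4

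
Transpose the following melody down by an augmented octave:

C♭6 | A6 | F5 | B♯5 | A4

Cb6: an octave down reaches C, and 13 semitones makes it Cbb5.
An augmented octave down from A6 gives Ab5.
F5: an octave down reaches F, and 13 semitones makes it Fb4.
B#5 down an augmented octave is B4.
A4 down an augmented octave is Ab3.

Cbb5 Ab5 Fb4 B4 Ab3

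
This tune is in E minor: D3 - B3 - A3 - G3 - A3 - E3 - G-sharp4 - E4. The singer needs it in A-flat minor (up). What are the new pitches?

Gb3 Eb4 Db4 Cb4 Db4 Ab3 C5 Ab4

From E up to A-flat is a diminished fourth; apply that to each pitch.
D3 becomes Gb3
B3 becomes Eb4
A3 becomes Db4
G3 becomes Cb4
A3 becomes Db4
E3 becomes Ab3
G#4 becomes C5
E4 becomes Ab4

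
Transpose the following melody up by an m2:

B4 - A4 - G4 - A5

C5 Bb4 Ab4 Bb5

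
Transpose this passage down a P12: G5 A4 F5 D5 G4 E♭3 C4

C4 D3 Bb3 G3 C3 Ab1 F2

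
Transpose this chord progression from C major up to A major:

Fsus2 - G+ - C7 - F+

Dsus2 E+ A7 D+

C major up to A major is a major sixth; each chord root moves by that interval while the quality stays the same.
Fsus2: root F up a major sixth → D, giving Dsus2.
G+: root G up a major sixth → E, giving E+.
C7: root C up a major sixth → A, giving A7.
F+: root F up a major sixth → D, giving D+.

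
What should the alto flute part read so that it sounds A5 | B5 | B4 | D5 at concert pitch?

D6 E6 E5 G5

Written C4 sounds as G3 on the alto flute, so concert pitches are written a perfect fourth up.
A5 → D6
B5 → E6
B4 → E5
D5 → G5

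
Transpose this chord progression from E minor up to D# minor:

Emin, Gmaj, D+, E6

E minor up to D# minor is a major seventh; each chord root moves by that interval while the quality stays the same.
Emin: root E up a major seventh → D#, giving D#min.
Gmaj: root G up a major seventh → F#, giving F#maj.
D+: root D up a major seventh → C#, giving C#+.
E6: root E up a major seventh → D#, giving D#6.

D#min F#maj C#+ D#6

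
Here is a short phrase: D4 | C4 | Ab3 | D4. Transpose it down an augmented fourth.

Ab3 Gb3 Ebb3 Ab3

D4 down an augmented fourth is Ab3.
C4: a fourth down reaches G, and 6 semitones makes it Gb3.
Ab3: a fourth down reaches E, and 6 semitones makes it Ebb3.
An augmented fourth down from D4 gives Ab3.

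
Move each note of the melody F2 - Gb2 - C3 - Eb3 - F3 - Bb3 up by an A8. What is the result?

An augmented octave up from F2 gives F#3.
An augmented octave up from Gb2 gives G3.
C3: an octave up reaches C, and 13 semitones makes it C#4.
Eb3 up an augmented octave is E4.
F3 up an augmented octave is F#4.
Bb3 up an augmented octave is B4.

F#3 G3 C#4 E4 F#4 B4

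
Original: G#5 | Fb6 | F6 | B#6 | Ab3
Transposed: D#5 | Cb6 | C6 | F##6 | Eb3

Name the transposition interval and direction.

down a perfect fourth

From G#5 to D#5 is 4 letter names — a fourth of some quality.
D#5 to G#5 is 5 semitones, which makes it a perfect fourth; the second version is lower, so the direction is down.
Checking another pair — Ab3 → Eb3 — gives the same interval.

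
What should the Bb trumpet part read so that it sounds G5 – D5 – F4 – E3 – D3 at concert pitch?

A5 E5 G4 F#3 E3

Written C4 sounds as Bb3 on the Bb trumpet, so concert pitches are written a major second up.
G5 → A5
D5 → E5
F4 → G4
E3 → F#3
D3 → E3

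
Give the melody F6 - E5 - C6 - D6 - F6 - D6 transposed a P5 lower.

A perfect fifth down from F6 gives Bb5.
A perfect fifth down from E5 gives A4.
A perfect fifth down from C6 gives F5.
A perfect fifth down from D6 gives G5.
F6: a fifth down reaches B, and 7 semitones makes it Bb5.
D6 down a perfect fifth is G5.

Bb5 A4 F5 G5 Bb5 G5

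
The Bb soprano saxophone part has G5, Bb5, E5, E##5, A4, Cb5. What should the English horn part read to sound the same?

C6 Eb6 A5 A##5 D5 Fb5

First find concert pitch: the Bb soprano saxophone sounds a major second below written, so G5 Bb5 E5 E##5 A4 Cb5 sounds F5 Ab5 D5 D##5 G4 Bbb4.
Then write for English horn: it sounds a perfect fifth below written, so the part must be a perfect fifth above concert.
F5 → C6
Ab5 → Eb6
D5 → A5
D##5 → A##5
G4 → D5
Bbb4 → Fb5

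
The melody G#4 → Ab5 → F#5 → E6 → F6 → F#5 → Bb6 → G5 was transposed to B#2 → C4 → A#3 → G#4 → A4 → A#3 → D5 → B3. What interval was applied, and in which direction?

down a minor thirteenth

Take the first pair: G#4 → B#2. G to B spans 13 letter names, so the interval is some kind of thirteenth.
B#2 to G#4 is 20 semitones, which makes it a minor thirteenth; the second version is lower, so the direction is down.
Checking another pair — G5 → B3 — gives the same interval.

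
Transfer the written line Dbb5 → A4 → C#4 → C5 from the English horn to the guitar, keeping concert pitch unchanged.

Gbb5 D5 F#4 F5

First find concert pitch: the English horn sounds a perfect fifth below written, so Dbb5 A4 C#4 C5 sounds Gbb4 D4 F#3 F4.
Then write for guitar: it sounds a perfect octave below written, so the part must be a perfect octave above concert.
Gbb4 → Gbb5
D4 → D5
F#3 → F#4
F4 → F5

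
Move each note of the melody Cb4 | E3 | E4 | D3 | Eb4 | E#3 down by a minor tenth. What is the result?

Cb4 down a minor tenth is Ab2.
E3 down a minor tenth is C#2.
E4 down a minor tenth is C#3.
D3: a tenth down reaches B, and 15 semitones makes it B1.
Eb4: a tenth down reaches C, and 15 semitones makes it C3.
E#3: a tenth down reaches C, and 15 semitones makes it C##2.

Ab2 C#2 C#3 B1 C3 C##2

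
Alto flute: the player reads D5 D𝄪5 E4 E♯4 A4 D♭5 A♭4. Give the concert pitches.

The alto flute sounds a perfect fourth below written, so transpose each written note down a perfect fourth.
D5 -> A4
D##5 -> A##4
E4 -> B3
E#4 -> B#3
A4 -> E4
Db5 -> Ab4
Ab4 -> Eb4

A4 A##4 B3 B#3 E4 Ab4 Eb4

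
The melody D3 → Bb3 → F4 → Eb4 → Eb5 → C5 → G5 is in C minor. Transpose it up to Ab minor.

Bb3 Gb4 Db5 Cb5 Cb6 Ab5 Eb6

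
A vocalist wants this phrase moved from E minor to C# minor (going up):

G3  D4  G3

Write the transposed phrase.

E4 B4 E4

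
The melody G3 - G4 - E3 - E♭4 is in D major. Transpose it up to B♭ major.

Eb4 Eb5 C4 Cb5

D major to B♭ major up is a minor sixth, so every note moves up by that interval.
G3 gives Eb4
G4 gives Eb5
E3 gives C4
Eb4 gives Cb5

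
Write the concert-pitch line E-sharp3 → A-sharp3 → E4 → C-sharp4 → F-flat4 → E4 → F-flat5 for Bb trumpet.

F##3 B#3 F#4 D#4 Gb4 F#4 Gb5

Written C4 sounds as Bb3 on the Bb trumpet, so concert pitches are written a major second up.
E#3 gives F##3
A#3 gives B#3
E4 gives F#4
C#4 gives D#4
Fb4 gives Gb4
E4 gives F#4
Fb5 gives Gb5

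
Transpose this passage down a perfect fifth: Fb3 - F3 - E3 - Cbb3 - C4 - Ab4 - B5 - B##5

Fb3: a fifth down reaches B, and 7 semitones makes it Bbb2.
A perfect fifth down from F3 gives Bb2.
A perfect fifth down from E3 gives A2.
Cbb3: a fifth down reaches F, and 7 semitones makes it Fbb2.
C4: a fifth down reaches F, and 7 semitones makes it F3.
A perfect fifth down from Ab4 gives Db4.
B5: a fifth down reaches E, and 7 semitones makes it E5.
B##5 down a perfect fifth is E##5.

Bbb2 Bb2 A2 Fbb2 F3 Db4 E5 E##5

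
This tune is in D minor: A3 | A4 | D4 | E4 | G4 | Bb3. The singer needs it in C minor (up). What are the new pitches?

D minor to C minor up is a minor seventh, so every note moves up by that interval.
A3 gives G4
A4 gives G5
D4 gives C5
E4 gives D5
G4 gives F5
Bb3 gives Ab4

G4 G5 C5 D5 F5 Ab4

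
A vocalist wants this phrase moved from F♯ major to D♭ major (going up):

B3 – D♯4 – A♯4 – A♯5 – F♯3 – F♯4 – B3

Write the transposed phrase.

Gb4 Bb4 F5 F6 Db4 Db5 Gb4

From F♯ up to D♭ is a diminished sixth; apply that to each pitch.
B3 to Gb4
D#4 to Bb4
A#4 to F5
A#5 to F6
F#3 to Db4
F#4 to Db5
B3 to Gb4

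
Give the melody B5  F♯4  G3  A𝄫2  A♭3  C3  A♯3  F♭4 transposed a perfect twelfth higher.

F#7 C#6 D5 Ebb4 Eb5 G4 E#5 Cb6

B5 → F#7
F#4 → C#6
G3 → D5
Abb2 → Ebb4
Ab3 → Eb5
C3 → G4
A#3 → E#5
Fb4 → Cb6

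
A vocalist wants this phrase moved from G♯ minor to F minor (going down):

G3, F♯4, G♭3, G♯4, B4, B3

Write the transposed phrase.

Fb3 Eb4 Fbb3 F4 Ab4 Ab3

From G♯ down to F is an augmented second; apply that to each pitch.
G3 becomes Fb3
F#4 becomes Eb4
Gb3 becomes Fbb3
G#4 becomes F4
B4 becomes Ab4
B3 becomes Ab3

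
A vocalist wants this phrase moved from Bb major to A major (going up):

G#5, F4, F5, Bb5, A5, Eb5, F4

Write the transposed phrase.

F##6 E5 E6 A6 G#6 D6 E5

From Bb up to A is a major seventh; apply that to each pitch.
G#5 gives F##6
F4 gives E5
F5 gives E6
Bb5 gives A6
A5 gives G#6
Eb5 gives D6
F4 gives E5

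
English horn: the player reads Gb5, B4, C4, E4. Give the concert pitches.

Cb5 E4 F3 A3

The English horn sounds a perfect fifth below written, so transpose each written note down a perfect fifth.
Gb5 to Cb5
B4 to E4
C4 to F3
E4 to A3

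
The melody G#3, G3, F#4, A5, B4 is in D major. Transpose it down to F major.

B2 Bb2 A3 C5 D4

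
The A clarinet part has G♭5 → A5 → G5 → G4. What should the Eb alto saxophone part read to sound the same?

C6 D#6 C#6 C#5

First find concert pitch: the A clarinet sounds a minor third below written, so G♭5 A5 G5 G4 sounds Eb5 F#5 E5 E4.
Then write for Eb alto saxophone: it sounds a major sixth below written, so the part must be a major sixth above concert.
Eb5 → C6
F#5 → D#6
E5 → C#6
E4 → C#5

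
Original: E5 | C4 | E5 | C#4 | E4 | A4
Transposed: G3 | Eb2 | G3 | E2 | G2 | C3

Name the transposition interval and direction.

Take the first pair: E5 → G3. E to G spans 13 letter names, so the interval is some kind of thirteenth.
G3 to E5 is 21 semitones, which makes it a major thirteenth; the second version is lower, so the direction is down.
Checking another pair — A4 → C3 — gives the same interval.

down a major thirteenth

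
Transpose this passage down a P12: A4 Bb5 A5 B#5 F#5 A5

D3 Eb4 D4 E#4 B3 D4

A perfect twelfth down from A4 gives D3.
A perfect twelfth down from Bb5 gives Eb4.
A5 down a perfect twelfth is D4.
B#5: a twelfth down reaches E, and 19 semitones makes it E#4.
A perfect twelfth down from F#5 gives B3.
A perfect twelfth down from A5 gives D4.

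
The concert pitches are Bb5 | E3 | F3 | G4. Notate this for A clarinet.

The A clarinet sounds a minor third below written, so the written part must be a minor third above concert — transpose each note up.
Bb5 -> Db6
E3 -> G3
F3 -> Ab3
G4 -> Bb4

Db6 G3 Ab3 Bb4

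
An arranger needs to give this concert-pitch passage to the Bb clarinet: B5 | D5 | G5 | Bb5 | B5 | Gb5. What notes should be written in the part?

C#6 E5 A5 C6 C#6 Ab5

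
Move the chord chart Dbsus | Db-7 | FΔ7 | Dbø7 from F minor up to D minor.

Bbsus Bb-7 DΔ7 Bbø7

F minor up to D minor is a major sixth; each chord root moves by that interval while the quality stays the same.
Dbsus: root Db up a major sixth → Bb, giving Bbsus.
Db-7: root Db up a major sixth → Bb, giving Bb-7.
FΔ7: root F up a major sixth → D, giving DΔ7.
Dbø7: root Db up a major sixth → Bb, giving Bbø7.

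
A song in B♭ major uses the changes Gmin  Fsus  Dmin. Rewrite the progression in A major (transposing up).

B♭ major up to A major is a major seventh; each chord root moves by that interval while the quality stays the same.
Gmin: root G up a major seventh → F#, giving F#min.
Fsus: root F up a major seventh → E, giving Esus.
Dmin: root D up a major seventh → C#, giving C#min.

F#min Esus C#min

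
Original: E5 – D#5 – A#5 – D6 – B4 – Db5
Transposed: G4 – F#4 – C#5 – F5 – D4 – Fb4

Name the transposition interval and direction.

From E5 to G4 is 6 letter names — a sixth of some quality.
G4 to E5 is 9 semitones, which makes it a major sixth; the second version is lower, so the direction is down.
Checking another pair — Db5 → Fb4 — gives the same interval.

down a major sixth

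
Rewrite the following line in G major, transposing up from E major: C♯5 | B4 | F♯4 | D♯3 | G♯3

From E up to G is a minor third; apply that to each pitch.
C#5 → E5
B4 → D5
F#4 → A4
D#3 → F#3
G#3 → B3

E5 D5 A4 F#3 B3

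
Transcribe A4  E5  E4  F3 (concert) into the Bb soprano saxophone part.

B4 F#5 F#4 G3

The Bb soprano saxophone sounds a major second below written, so the written part must be a major second above concert — transpose each note up.
A4 to B4
E5 to F#5
E4 to F#4
F3 to G3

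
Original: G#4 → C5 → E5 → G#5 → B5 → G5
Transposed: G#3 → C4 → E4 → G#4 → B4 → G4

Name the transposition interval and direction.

down a perfect octave

From G#4 to G#3 is 8 letter names — an octave of some quality.
G#3 to G#4 is 12 semitones, which makes it a perfect octave; the second version is lower, so the direction is down.
Checking another pair — G5 → G4 — gives the same interval.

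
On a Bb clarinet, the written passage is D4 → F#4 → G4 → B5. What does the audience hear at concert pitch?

C4 E4 F4 A5

The Bb clarinet sounds a major second below written, so transpose each written note down a major second.
D4 to C4
F#4 to E4
G4 to F4
B5 to A5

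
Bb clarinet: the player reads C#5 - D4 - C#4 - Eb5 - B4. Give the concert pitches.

Written C4 on the Bb clarinet sounds as Bb3, a major second lower; apply that shift to every note.
C#5 -> B4
D4 -> C4
C#4 -> B3
Eb5 -> Db5
B4 -> A4

B4 C4 B3 Db5 A4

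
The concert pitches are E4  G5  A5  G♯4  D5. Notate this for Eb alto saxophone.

The Eb alto saxophone sounds a major sixth below written, so the written part must be a major sixth above concert — transpose each note up.
E4 to C#5
G5 to E6
A5 to F#6
G#4 to E#5
D5 to B5

C#5 E6 F#6 E#5 B5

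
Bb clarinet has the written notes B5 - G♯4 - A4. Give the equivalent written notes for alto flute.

D6 B4 C5

First find concert pitch: the Bb clarinet sounds a major second below written, so B5 G♯4 A4 sounds A5 F#4 G4.
Then write for alto flute: it sounds a perfect fourth below written, so the part must be a perfect fourth above concert.
A5 → D6
F#4 → B4
G4 → C5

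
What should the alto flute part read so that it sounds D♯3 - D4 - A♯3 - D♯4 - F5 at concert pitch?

Written C4 sounds as G3 on the alto flute, so concert pitches are written a perfect fourth up.
D#3 becomes G#3
D4 becomes G4
A#3 becomes D#4
D#4 becomes G#4
F5 becomes Bb5

G#3 G4 D#4 G#4 Bb5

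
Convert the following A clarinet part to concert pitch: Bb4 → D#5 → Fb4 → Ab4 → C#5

G4 B#4 Db4 F4 A#4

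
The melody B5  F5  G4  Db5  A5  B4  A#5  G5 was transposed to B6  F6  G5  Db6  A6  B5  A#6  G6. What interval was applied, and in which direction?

up a perfect octave

Take the first pair: B5 → B6. B to B spans 8 letter names, so the interval is some kind of octave.
B5 to B6 is 12 semitones, which makes it a perfect octave; the second version is higher, so the direction is up.
Checking another pair — G5 → G6 — gives the same interval.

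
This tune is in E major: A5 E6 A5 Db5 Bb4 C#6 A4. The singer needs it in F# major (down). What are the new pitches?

B4 F#5 B4 Eb4 C4 D#5 B3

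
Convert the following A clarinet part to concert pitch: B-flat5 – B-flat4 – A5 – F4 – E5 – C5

Written C4 on the A clarinet sounds as A3, a minor third lower; apply that shift to every note.
Bb5 gives G5
Bb4 gives G4
A5 gives F#5
F4 gives D4
E5 gives C#5
C5 gives A4

G5 G4 F#5 D4 C#5 A4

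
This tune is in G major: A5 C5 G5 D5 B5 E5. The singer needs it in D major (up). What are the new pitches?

E6 G5 D6 A5 F#6 B5

G major to D major up is a perfect fifth, so every note moves up by that interval.
A5 → E6
C5 → G5
G5 → D6
D5 → A5
B5 → F#6
E5 → B5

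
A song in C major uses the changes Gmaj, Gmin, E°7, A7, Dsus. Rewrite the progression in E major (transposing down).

Bmaj Bmin G#°7 C#7 F#sus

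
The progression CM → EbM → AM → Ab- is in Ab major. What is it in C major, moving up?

EM GM C#M C-

Ab major up to C major is a major third; each chord root moves by that interval while the quality stays the same.
CM: root C up a major third → E, giving EM.
EbM: root Eb up a major third → G, giving GM.
AM: root A up a major third → C#, giving C#M.
Ab-: root Ab up a major third → C, giving C-.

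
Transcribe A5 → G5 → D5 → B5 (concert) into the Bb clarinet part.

B5 A5 E5 C#6

The Bb clarinet sounds a major second below written, so the written part must be a major second above concert — transpose each note up.
A5 -> B5
G5 -> A5
D5 -> E5
B5 -> C#6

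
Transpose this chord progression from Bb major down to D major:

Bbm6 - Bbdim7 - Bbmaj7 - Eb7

Dm6 Ddim7 Dmaj7 G7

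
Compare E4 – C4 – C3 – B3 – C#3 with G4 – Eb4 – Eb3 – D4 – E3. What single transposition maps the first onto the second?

Take the first pair: E4 → G4. E to G spans 3 letter names, so the interval is some kind of third.
E4 to G4 is 3 semitones, which makes it a minor third; the second version is higher, so the direction is up.
Checking another pair — C#3 → E3 — gives the same interval.

up a minor third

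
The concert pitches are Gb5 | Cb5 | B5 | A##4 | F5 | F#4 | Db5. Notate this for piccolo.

Gb4 Cb4 B4 A##3 F4 F#3 Db4

Written C4 sounds as C5 on the piccolo, so concert pitches are written a perfect octave down.
Gb5 -> Gb4
Cb5 -> Cb4
B5 -> B4
A##4 -> A##3
F5 -> F4
F#4 -> F#3
Db5 -> Db4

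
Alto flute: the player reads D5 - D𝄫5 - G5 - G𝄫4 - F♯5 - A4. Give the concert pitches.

A4 Abb4 D5 Dbb4 C#5 E4

The alto flute sounds a perfect fourth below written, so transpose each written note down a perfect fourth.
D5 → A4
Dbb5 → Abb4
G5 → D5
Gbb4 → Dbb4
F#5 → C#5
A4 → E4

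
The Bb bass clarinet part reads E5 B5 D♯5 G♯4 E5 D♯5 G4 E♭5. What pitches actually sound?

The Bb bass clarinet sounds a major ninth below written, so transpose each written note down a major ninth.
E5 → D4
B5 → A4
D#5 → C#4
G#4 → F#3
E5 → D4
D#5 → C#4
G4 → F3
Eb5 → Db4

D4 A4 C#4 F#3 D4 C#4 F3 Db4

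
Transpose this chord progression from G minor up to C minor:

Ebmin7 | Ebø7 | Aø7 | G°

G minor up to C minor is a perfect fourth; each chord root moves by that interval while the quality stays the same.
Ebmin7: root Eb up a perfect fourth → Ab, giving Abmin7.
Ebø7: root Eb up a perfect fourth → Ab, giving Abø7.
Aø7: root A up a perfect fourth → D, giving Dø7.
G°: root G up a perfect fourth → C, giving C°.

Abmin7 Abø7 Dø7 C°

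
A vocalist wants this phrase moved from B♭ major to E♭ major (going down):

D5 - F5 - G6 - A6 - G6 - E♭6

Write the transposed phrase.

G4 Bb4 C6 D6 C6 Ab5

B♭ major to E♭ major down is a perfect fifth, so every note moves down by that interval.
D5 gives G4
F5 gives Bb4
G6 gives C6
A6 gives D6
G6 gives C6
Eb6 gives Ab5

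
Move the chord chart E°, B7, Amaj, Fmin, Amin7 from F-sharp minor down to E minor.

F-sharp minor down to E minor is a major second; each chord root moves by that interval while the quality stays the same.
E°: root E down a major second → D, giving D°.
B7: root B down a major second → A, giving A7.
Amaj: root A down a major second → G, giving Gmaj.
Fmin: root F down a major second → Eb, giving Ebmin.
Amin7: root A down a major second → G, giving Gmin7.

D° A7 Gmaj Ebmin Gmin7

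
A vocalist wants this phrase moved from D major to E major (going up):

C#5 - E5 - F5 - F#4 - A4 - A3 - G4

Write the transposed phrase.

From D up to E is a major second; apply that to each pitch.
C#5 gives D#5
E5 gives F#5
F5 gives G5
F#4 gives G#4
A4 gives B4
A3 gives B3
G4 gives A4

D#5 F#5 G5 G#4 B4 B3 A4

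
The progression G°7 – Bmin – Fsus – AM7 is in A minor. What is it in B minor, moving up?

A minor up to B minor is a major second; each chord root moves by that interval while the quality stays the same.
G°7: root G up a major second → A, giving A°7.
Bmin: root B up a major second → C#, giving C#min.
Fsus: root F up a major second → G, giving Gsus.
AM7: root A up a major second → B, giving BM7.

A°7 C#min Gsus BM7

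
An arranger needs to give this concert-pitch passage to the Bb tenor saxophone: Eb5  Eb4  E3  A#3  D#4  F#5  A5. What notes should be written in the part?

F6 F5 F#4 B#4 E#5 G#6 B6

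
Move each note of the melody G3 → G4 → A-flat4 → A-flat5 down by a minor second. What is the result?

F#3 F#4 G4 G5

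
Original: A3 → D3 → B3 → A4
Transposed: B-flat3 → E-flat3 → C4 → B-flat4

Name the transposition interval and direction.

up a minor second

Take the first pair: A3 → Bb3. A to B spans 2 letter names, so the interval is some kind of second.
A3 to Bb3 is 1 semitone, which makes it a minor second; the second version is higher, so the direction is up.
Checking another pair — A4 → Bb4 — gives the same interval.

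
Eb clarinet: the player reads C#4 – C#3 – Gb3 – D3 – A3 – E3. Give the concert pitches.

Written C4 on the Eb clarinet sounds as Eb4, a minor third higher; apply that shift to every note.
C#4 gives E4
C#3 gives E3
Gb3 gives Bbb3
D3 gives F3
A3 gives C4
E3 gives G3

E4 E3 Bbb3 F3 C4 G3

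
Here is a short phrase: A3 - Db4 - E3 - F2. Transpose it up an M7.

A major seventh up from A3 gives G#4.
Db4: a seventh up reaches C, and 11 semitones makes it C5.
E3: a seventh up reaches D, and 11 semitones makes it D#4.
F2: a seventh up reaches E, and 11 semitones makes it E3.

G#4 C5 D#4 E3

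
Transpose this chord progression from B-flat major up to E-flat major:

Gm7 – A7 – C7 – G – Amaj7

B-flat major up to E-flat major is a perfect fourth; each chord root moves by that interval while the quality stays the same.
Gm7: root G up a perfect fourth → C, giving Cm7.
A7: root A up a perfect fourth → D, giving D7.
C7: root C up a perfect fourth → F, giving F7.
G: root G up a perfect fourth → C, giving C.
Amaj7: root A up a perfect fourth → D, giving Dmaj7.

Cm7 D7 F7 C Dmaj7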